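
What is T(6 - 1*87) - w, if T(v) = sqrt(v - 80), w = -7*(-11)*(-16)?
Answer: 1232 + I*sqrt(161) ≈ 1232.0 + 12.689*I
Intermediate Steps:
w = -1232 (w = 77*(-16) = -1232)
T(v) = sqrt(-80 + v)
T(6 - 1*87) - w = sqrt(-80 + (6 - 1*87)) - 1*(-1232) = sqrt(-80 + (6 - 87)) + 1232 = sqrt(-80 - 81) + 1232 = sqrt(-161) + 1232 = I*sqrt(161) + 1232 = 1232 + I*sqrt(161)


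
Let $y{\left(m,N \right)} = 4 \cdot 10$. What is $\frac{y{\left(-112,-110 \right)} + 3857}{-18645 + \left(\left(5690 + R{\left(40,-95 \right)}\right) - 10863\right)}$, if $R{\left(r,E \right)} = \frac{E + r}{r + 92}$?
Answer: $- \frac{46764}{285821} \approx -0.16361$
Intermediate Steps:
$y{\left(m,N \right)} = 40$
$R{\left(r,E \right)} = \frac{E + r}{92 + r}$
$\frac{y{\left(-112,-110 \right)} + 3857}{-18645 + \left(\left(5690 + R{\left(40,-95 \right)}\right) - 10863\right)} = \frac{40 + 3857}{-18645 - \left(5173 - \frac{-95 + 40}{92 + 40}\right)} = \frac{3897}{-18645 - \left(5173 - \frac{1}{132} \left(-55\right)\right)} = \frac{3897}{-18645 + \left(\left(5690 + \frac{1}{132} \left(-55\right)\right) - 10863\right)} = \frac{3897}{-18645 + \left(\left(5690 - \frac{5}{12}\right) - 10863\right)} = \frac{3897}{-18645 + \left(\frac{68275}{12} - 10863\right)} = \frac{3897}{-18645 - \frac{62081}{12}} = \frac{3897}{- \frac{285821}{12}} = 3897 \left(- \frac{12}{285821}\right) = - \frac{46764}{285821}$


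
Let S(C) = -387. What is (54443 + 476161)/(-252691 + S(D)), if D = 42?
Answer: -265302/126539 ≈ -2.0966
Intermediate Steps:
(54443 + 476161)/(-252691 + S(D)) = (54443 + 476161)/(-252691 - 387) = 530604/(-253078) = 530604*(-1/253078) = -265302/126539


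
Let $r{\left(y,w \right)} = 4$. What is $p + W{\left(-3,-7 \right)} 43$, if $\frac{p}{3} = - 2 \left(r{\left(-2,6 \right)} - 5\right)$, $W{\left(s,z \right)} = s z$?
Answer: $909$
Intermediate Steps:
$p = 6$ ($p = 3 \left(- 2 \left(4 - 5\right)\right) = 3 \left(\left(-2\right) \left(-1\right)\right) = 3 \cdot 2 = 6$)
$p + W{\left(-3,-7 \right)} 43 = 6 + \left(-3\right) \left(-7\right) 43 = 6 + 21 \cdot 43 = 6 + 903 = 909$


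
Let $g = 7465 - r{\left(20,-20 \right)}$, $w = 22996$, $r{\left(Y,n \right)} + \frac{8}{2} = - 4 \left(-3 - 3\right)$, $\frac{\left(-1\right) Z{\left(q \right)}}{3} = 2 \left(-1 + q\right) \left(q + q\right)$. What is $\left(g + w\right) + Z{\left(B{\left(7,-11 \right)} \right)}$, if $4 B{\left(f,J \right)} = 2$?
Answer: $30444$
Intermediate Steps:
$B{\left(f,J \right)} = \frac{1}{2}$ ($B{\left(f,J \right)} = \frac{1}{4} \cdot 2 = \frac{1}{2}$)
$Z{\left(q \right)} = - 6 q \left(-2 + 2 q\right)$ ($Z{\left(q \right)} = - 3 \cdot 2 \left(-1 + q\right) \left(q + q\right) = - 3 \left(-2 + 2 q\right) 2 q = - 3 \cdot 2 q \left(-2 + 2 q\right) = - 6 q \left(-2 + 2 q\right)$)
$r{\left(Y,n \right)} = 20$ ($r{\left(Y,n \right)} = -4 - 4 \left(-3 - 3\right) = -4 - -24 = -4 + 24 = 20$)
$g = 7445$ ($g = 7465 - 20 = 7445$)
$\left(g + w\right) + Z{\left(B{\left(7,-11 \right)} \right)} = \left(7445 + 22996\right) + 12 \cdot \frac{1}{2} \left(1 - \frac{1}{2}\right) = 30441 + 12 \cdot \frac{1}{2} \left(1 - \frac{1}{2}\right) = 30441 + 12 \cdot \frac{1}{2} \cdot \frac{1}{2} = 30441 + 3 = 30444$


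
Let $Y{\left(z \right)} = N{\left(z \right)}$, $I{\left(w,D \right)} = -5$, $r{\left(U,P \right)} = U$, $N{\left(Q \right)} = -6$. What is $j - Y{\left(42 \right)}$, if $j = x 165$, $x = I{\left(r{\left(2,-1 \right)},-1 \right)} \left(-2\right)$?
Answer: $1656$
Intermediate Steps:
$Y{\left(z \right)} = -6$
$x = 10$ ($x = \left(-5\right) \left(-2\right) = 10$)
$j = 1650$ ($j = 10 \cdot 165 = 1650$)
$j - Y{\left(42 \right)} = 1650 - -6 = 1650 + 6 = 1656$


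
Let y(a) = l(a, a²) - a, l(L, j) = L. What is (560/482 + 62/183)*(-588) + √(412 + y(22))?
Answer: -12971672/14701 + 2*√103 ≈ -862.07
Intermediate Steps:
y(a) = 0 (y(a) = a - a = 0)
(560/482 + 62/183)*(-588) + √(412 + y(22)) = (560/482 + 62/183)*(-588) + √(412 + 0) = (560*(1/482) + 62*(1/183))*(-588) + √412 = (280/241 + 62/183)*(-588) + 2*√103 = (66182/44103)*(-588) + 2*√103 = -12971672/14701 + 2*√103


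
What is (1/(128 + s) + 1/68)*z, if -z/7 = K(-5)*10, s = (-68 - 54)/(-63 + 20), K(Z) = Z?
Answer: 748125/95642 ≈ 7.8221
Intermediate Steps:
s = 122/43 (s = -122/(-43) = -122*(-1/43) = 122/43 ≈ 2.8372)
z = 350 (z = -(-35)*10 = -7*(-50) = 350)
(1/(128 + s) + 1/68)*z = (1/(128 + 122/43) + 1/68)*350 = (1/(5626/43) + 1/68)*350 = (43/5626 + 1/68)*350 = (4275/191284)*350 = 748125/95642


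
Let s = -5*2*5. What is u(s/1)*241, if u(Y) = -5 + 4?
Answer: -241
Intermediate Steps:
s = -50 (s = -10*5 = -50)
u(Y) = -1
u(s/1)*241 = -1*241 = -241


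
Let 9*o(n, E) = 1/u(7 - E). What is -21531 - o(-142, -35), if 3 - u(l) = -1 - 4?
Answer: -1550233/72 ≈ -21531.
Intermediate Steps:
u(l) = 8 (u(l) = 3 - (-1 - 4) = 3 - 1*(-5) = 3 + 5 = 8)
o(n, E) = 1/72 (o(n, E) = (1/9)/8 = (1/9)*(1/8) = 1/72)
-21531 - o(-142, -35) = -21531 - 1*1/72 = -21531 - 1/72 = -1550233/72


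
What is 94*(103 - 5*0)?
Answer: 9682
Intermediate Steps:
94*(103 - 5*0) = 94*(103 + 0) = 94*103 = 9682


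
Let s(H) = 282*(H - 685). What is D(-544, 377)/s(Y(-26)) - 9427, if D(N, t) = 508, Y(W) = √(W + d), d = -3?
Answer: -311867937784/33082407 - 127*I*√29/33082407 ≈ -9427.0 - 2.0673e-5*I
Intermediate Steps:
Y(W) = √(-3 + W) (Y(W) = √(W - 3) = √(-3 + W))
s(H) = -193170 + 282*H (s(H) = 282*(-685 + H) = -193170 + 282*H)
D(-544, 377)/s(Y(-26)) - 9427 = 508/(-193170 + 282*√(-3 - 26)) - 9427 = 508/(-193170 + 282*√(-29)) - 9427 = 508/(-193170 + 282*(I*√29)) - 9427 = 508/(-193170 + 282*I*√29) - 9427 = -9427 + 508/(-193170 + 282*I*√29)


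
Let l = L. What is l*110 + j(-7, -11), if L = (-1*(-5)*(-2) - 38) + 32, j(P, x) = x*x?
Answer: -1639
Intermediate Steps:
j(P, x) = x²
L = -16 (L = (5*(-2) - 38) + 32 = (-10 - 38) + 32 = -48 + 32 = -16)
l = -16
l*110 + j(-7, -11) = -16*110 + (-11)² = -1760 + 121 = -1639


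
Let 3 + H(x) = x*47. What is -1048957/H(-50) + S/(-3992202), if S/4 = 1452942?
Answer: 17837492065/40143809 ≈ 444.34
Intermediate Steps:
H(x) = -3 + 47*x (H(x) = -3 + x*47 = -3 + 47*x)
S = 5811768 (S = 4*1452942 = 5811768)
-1048957/H(-50) + S/(-3992202) = -1048957/(-3 + 47*(-50)) + 5811768/(-3992202) = -1048957/(-3 - 2350) + 5811768*(-1/3992202) = -1048957/(-2353) - 322876/221789 = -1048957*(-1/2353) - 322876/221789 = 80689/181 - 322876/221789 = 17837492065/40143809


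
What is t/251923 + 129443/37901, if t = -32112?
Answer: 31392591977/9548133623 ≈ 3.2878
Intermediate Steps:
t/251923 + 129443/37901 = -32112/251923 + 129443/37901 = 31392591977/9548133623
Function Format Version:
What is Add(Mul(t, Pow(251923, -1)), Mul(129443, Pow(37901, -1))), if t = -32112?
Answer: Rational(31392591977, 9548133623) ≈ 3.2878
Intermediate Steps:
Add(Mul(t, Pow(251923, -1)), Mul(129443, Pow(37901, -1))) = Add(Mul(-32112, Pow(251923, -1)), Mul(129443, Pow(37901, -1))) = Add(Mul(-32112, Rational(1, 251923)), Mul(129443, Rational(1, 37901))) = Add(Rational(-32112, 251923), Rational(129443, 37901)) = Rational(31392591977, 9548133623)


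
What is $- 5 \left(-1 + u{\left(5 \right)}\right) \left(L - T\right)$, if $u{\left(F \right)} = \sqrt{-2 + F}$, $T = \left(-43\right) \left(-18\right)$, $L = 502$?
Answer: $-1360 + 1360 \sqrt{3} \approx 995.59$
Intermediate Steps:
$T = 774$
$- 5 \left(-1 + u{\left(5 \right)}\right) \left(L - T\right) = - 5 \left(-1 + \sqrt{-2 + 5}\right) \left(502 - 774\right) = - 5 \left(-1 + \sqrt{3}\right) \left(502 - 774\right) = \left(5 - 5 \sqrt{3}\right) \left(-272\right) = -1360 + 1360 \sqrt{3}$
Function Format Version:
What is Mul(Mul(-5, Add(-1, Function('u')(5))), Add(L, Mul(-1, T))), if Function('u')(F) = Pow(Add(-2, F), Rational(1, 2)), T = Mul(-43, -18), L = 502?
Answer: Add(-1360, Mul(1360, Pow(3, Rational(1, 2)))) ≈ 995.59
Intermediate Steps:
T = 774
Mul(Mul(-5, Add(-1, Function('u')(5))), Add(L, Mul(-1, T))) = Mul(Mul(-5, Add(-1, Pow(Add(-2, 5), Rational(1, 2)))), Add(502, Mul(-1, 774))) = Mul(Mul(-5, Add(-1, Pow(3, Rational(1, 2)))), Add(502, -774)) = Mul(Add(5, Mul(-5, Pow(3, Rational(1, 2)))), -272) = Add(-1360, Mul(1360, Pow(3, Rational(1, 2))))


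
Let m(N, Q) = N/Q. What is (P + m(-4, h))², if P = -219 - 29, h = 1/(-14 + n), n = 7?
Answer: 48400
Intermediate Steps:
h = -⅐ (h = 1/(-14 + 7) = 1/(-7) = -⅐ ≈ -0.14286)
P = -248
(P + m(-4, h))² = (-248 - 4/(-⅐))² = (-248 - 4*(-7))² = (-248 + 28)² = (-220)² = 48400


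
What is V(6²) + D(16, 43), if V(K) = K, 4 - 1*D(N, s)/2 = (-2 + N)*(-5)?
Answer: 184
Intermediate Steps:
D(N, s) = -12 + 10*N (D(N, s) = 8 - 2*(-2 + N)*(-5) = 8 - 2*(10 - 5*N) = 8 + (-20 + 10*N) = -12 + 10*N)
V(6²) + D(16, 43) = 6² + (-12 + 10*16) = 36 + (-12 + 160) = 36 + 148 = 184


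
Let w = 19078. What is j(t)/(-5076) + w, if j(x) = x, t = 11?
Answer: 96839917/5076 ≈ 19078.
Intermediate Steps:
j(t)/(-5076) + w = 11/(-5076) + 19078 = 11*(-1/5076) + 19078 = -11/5076 + 19078 = 96839917/5076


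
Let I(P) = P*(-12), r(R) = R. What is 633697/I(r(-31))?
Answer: 633697/372 ≈ 1703.5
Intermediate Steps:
I(P) = -12*P
633697/I(r(-31)) = 633697/((-12*(-31))) = 633697/372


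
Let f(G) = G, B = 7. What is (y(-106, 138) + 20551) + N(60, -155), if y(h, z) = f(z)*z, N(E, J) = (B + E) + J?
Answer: 39507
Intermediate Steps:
N(E, J) = 7 + E + J (N(E, J) = (7 + E) + J = 7 + E + J)
y(h, z) = z² (y(h, z) = z*z = z²)
(y(-106, 138) + 20551) + N(60, -155) = (138² + 20551) + (7 + 60 - 155) = (19044 + 20551) - 88 = 39595 - 88 = 39507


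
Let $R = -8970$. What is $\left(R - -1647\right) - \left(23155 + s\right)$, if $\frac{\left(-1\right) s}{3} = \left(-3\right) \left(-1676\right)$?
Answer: $-15394$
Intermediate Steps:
$s = -15084$ ($s = - 3 \left(\left(-3\right) \left(-1676\right)\right) = \left(-3\right) 5028 = -15084$)
$\left(R - -1647\right) - \left(23155 + s\right) = \left(-8970 - -1647\right) - 8071 = \left(-8970 + 1647\right) + \left(-23155 + 15084\right) = -7323 - 8071 = -15394$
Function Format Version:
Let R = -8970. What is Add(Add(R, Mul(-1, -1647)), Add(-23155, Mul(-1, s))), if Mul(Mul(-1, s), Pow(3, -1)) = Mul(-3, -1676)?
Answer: -15394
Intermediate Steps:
s = -15084 (s = Mul(-3, Mul(-3, -1676)) = Mul(-3, 5028) = -15084)
Add(Add(R, Mul(-1, -1647)), Add(-23155, Mul(-1, s))) = Add(Add(-8970, Mul(-1, -1647)), Add(-23155, Mul(-1, -15084))) = Add(Add(-8970, 1647), Add(-23155, 15084)) = Add(-7323, -8071) = -15394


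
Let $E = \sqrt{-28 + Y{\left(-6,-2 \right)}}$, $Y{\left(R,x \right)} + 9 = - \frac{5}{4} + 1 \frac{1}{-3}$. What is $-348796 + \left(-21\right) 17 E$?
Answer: $-348796 - \frac{119 i \sqrt{1389}}{2} \approx -3.488 \cdot 10^{5} - 2217.5 i$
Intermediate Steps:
$Y{\left(R,x \right)} = - \frac{127}{12}$ ($Y{\left(R,x \right)} = -9 + \left(- \frac{5}{4} + 1 \frac{1}{-3}\right) = -9 + \left(\left(-5\right) \frac{1}{4} + 1 \left(- \frac{1}{3}\right)\right) = -9 - \frac{19}{12} = - \frac{127}{12}$)
$E = \frac{i \sqrt{1389}}{6}$ ($E = \sqrt{-28 - \frac{127}{12}} = \sqrt{- \frac{463}{12}} = \frac{i \sqrt{1389}}{6} \approx 6.2115 i$)
$-348796 + \left(-21\right) 17 E = -348796 + \left(-21\right) 17 \frac{i \sqrt{1389}}{6} = -348796 - 357 \frac{i \sqrt{1389}}{6} = -348796 - \frac{119 i \sqrt{1389}}{2}$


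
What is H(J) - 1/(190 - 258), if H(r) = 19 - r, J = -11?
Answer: 2041/68 ≈ 30.015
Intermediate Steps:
H(J) - 1/(190 - 258) = (19 - 1*(-11)) - 1/(190 - 258) = (19 + 11) - 1/(-68) = 30 - 1*(-1/68) = 30 + 1/68 = 2041/68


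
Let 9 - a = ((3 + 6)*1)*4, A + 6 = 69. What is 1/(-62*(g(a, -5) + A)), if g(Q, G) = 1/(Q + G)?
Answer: -16/62465 ≈ -0.00025614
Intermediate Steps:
A = 63 (A = -6 + 69 = 63)
a = -27 (a = 9 - (3 + 6)*1*4 = 9 - 9*1*4 = 9 - 9*4 = 9 - 1*36 = 9 - 36 = -27)
g(Q, G) = 1/(G + Q)
1/(-62*(g(a, -5) + A)) = 1/(-62*(1/(-5 - 27) + 63)) = 1/(-62*(1/(-32) + 63)) = 1/(-62*(-1/32 + 63)) = 1/(-62*2015/32) = 1/(-62465/16) = -16/62465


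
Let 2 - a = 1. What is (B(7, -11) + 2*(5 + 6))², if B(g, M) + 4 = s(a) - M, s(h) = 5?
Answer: 1156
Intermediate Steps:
a = 1 (a = 2 - 1*1 = 2 - 1 = 1)
B(g, M) = 1 - M (B(g, M) = -4 + (5 - M) = 1 - M)
(B(7, -11) + 2*(5 + 6))² = ((1 - 1*(-11)) + 2*(5 + 6))² = ((1 + 11) + 2*11)² = (12 + 22)² = 34² = 1156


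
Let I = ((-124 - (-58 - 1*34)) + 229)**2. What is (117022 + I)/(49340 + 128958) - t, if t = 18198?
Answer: -3244511173/178298 ≈ -18197.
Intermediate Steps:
I = 38809 (I = ((-124 - (-58 - 34)) + 229)**2 = ((-124 - 1*(-92)) + 229)**2 = ((-124 + 92) + 229)**2 = (-32 + 229)**2 = 197**2 = 38809)
(117022 + I)/(49340 + 128958) - t = (117022 + 38809)/(49340 + 128958) - 1*18198 = 155831/178298 - 18198 = -3244511173/178298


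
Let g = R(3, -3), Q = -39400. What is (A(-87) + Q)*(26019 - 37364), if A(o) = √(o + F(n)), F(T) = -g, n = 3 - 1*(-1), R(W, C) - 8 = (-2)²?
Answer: 446993000 - 34035*I*√11 ≈ 4.4699e+8 - 1.1288e+5*I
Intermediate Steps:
R(W, C) = 12 (R(W, C) = 8 + (-2)² = 8 + 4 = 12)
g = 12
n = 4 (n = 3 + 1 = 4)
F(T) = -12 (F(T) = -1*12 = -12)
A(o) = √(-12 + o) (A(o) = √(o - 12) = √(-12 + o))
(A(-87) + Q)*(26019 - 37364) = (√(-12 - 87) - 39400)*(26019 - 37364) = (√(-99) - 39400)*(-11345) = (3*I*√11 - 39400)*(-11345) = (-39400 + 3*I*√11)*(-11345) = 446993000 - 34035*I*√11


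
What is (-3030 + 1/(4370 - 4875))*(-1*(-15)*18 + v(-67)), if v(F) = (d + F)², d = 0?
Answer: -7281988609/505 ≈ -1.4420e+7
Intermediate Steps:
v(F) = F² (v(F) = (0 + F)² = F²)
(-3030 + 1/(4370 - 4875))*(-1*(-15)*18 + v(-67)) = (-3030 + 1/(4370 - 4875))*(-1*(-15)*18 + (-67)²) = (-3030 + 1/(-505))*(15*18 + 4489) = (-3030 - 1/505)*(270 + 4489) = -1530151/505*4759 = -7281988609/505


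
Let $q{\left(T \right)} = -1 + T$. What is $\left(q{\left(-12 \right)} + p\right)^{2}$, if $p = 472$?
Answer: $210681$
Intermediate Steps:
$\left(q{\left(-12 \right)} + p\right)^{2} = \left(\left(-1 - 12\right) + 472\right)^{2} = \left(-13 + 472\right)^{2} = 459^{2} = 210681$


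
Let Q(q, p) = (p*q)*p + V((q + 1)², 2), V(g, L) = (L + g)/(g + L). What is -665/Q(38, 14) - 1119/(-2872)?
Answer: 6425551/21393528 ≈ 0.30035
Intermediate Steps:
V(g, L) = 1 (V(g, L) = (L + g)/(L + g) = 1)
Q(q, p) = 1 + q*p² (Q(q, p) = (p*q)*p + 1 = q*p² + 1 = 1 + q*p²)
-665/Q(38, 14) - 1119/(-2872) = -665/(1 + 38*14²) - 1119/(-2872) = -665/(1 + 38*196) - 1119*(-1/2872) = -665/(1 + 7448) + 1119/2872 = -665/7449 + 1119/2872 = 6425551/21393528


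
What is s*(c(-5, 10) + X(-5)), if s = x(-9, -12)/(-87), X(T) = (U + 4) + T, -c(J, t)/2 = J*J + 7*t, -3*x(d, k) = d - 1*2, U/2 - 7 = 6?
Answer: 605/87 ≈ 6.9540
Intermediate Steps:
U = 26 (U = 14 + 2*6 = 14 + 12 = 26)
x(d, k) = 2/3 - d/3 (x(d, k) = -(d - 1*2)/3 = -(d - 2)/3 = -(-2 + d)/3 = 2/3 - d/3)
c(J, t) = -14*t - 2*J**2 (c(J, t) = -2*(J*J + 7*t) = -2*(J**2 + 7*t) = -14*t - 2*J**2)
X(T) = 30 + T (X(T) = (26 + 4) + T = 30 + T)
s = -11/261 (s = (2/3 - 1/3*(-9))/(-87) = (2/3 + 3)*(-1/87) = (11/3)*(-1/87) = -11/261 ≈ -0.042146)
s*(c(-5, 10) + X(-5)) = -11*((-14*10 - 2*(-5)**2) + (30 - 5))/261 = -11*((-140 - 2*25) + 25)/261 = -11*((-140 - 50) + 25)/261 = -11*(-190 + 25)/261 = -11/261*(-165) = 605/87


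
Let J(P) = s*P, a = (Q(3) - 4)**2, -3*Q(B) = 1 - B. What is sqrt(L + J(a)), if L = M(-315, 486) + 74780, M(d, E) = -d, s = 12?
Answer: sqrt(677055)/3 ≈ 274.28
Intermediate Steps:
Q(B) = -1/3 + B/3 (Q(B) = -(1 - B)/3 = -1/3 + B/3)
a = 100/9 (a = ((-1/3 + (1/3)*3) - 4)**2 = ((-1/3 + 1) - 4)**2 = (2/3 - 4)**2 = (-10/3)**2 = 100/9 ≈ 11.111)
L = 75095 (L = -1*(-315) + 74780 = 315 + 74780 = 75095)
J(P) = 12*P
sqrt(L + J(a)) = sqrt(75095 + 12*(100/9)) = sqrt(75095 + 400/3) = sqrt(225685/3) = sqrt(677055)/3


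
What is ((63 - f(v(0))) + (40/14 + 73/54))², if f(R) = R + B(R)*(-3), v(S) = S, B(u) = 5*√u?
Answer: 645414025/142884 ≈ 4517.0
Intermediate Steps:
f(R) = R - 15*√R (f(R) = R + (5*√R)*(-3) = R - 15*√R)
((63 - f(v(0))) + (40/14 + 73/54))² = ((63 - (0 - 15*√0)) + (40/14 + 73/54))² = ((63 - (0 - 15*0)) + (40*(1/14) + 73*(1/54)))² = ((63 - (0 + 0)) + (20/7 + 73/54))² = ((63 - 1*0) + 1591/378)² = ((63 + 0) + 1591/378)² = (63 + 1591/378)² = (25405/378)² = 645414025/142884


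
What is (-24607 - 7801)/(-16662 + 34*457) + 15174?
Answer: 4271996/281 ≈ 15203.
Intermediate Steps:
(-24607 - 7801)/(-16662 + 34*457) + 15174 = -32408/(-16662 + 15538) + 15174 = -32408/(-1124) + 15174 = -32408*(-1/1124) + 15174 = 8102/281 + 15174 = 4271996/281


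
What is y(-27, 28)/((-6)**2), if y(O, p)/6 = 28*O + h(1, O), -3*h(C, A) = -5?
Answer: -2263/18 ≈ -125.72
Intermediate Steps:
h(C, A) = 5/3 (h(C, A) = -1/3*(-5) = 5/3)
y(O, p) = 10 + 168*O (y(O, p) = 6*(28*O + 5/3) = 6*(5/3 + 28*O) = 10 + 168*O)
y(-27, 28)/((-6)**2) = (10 + 168*(-27))/((-6)**2) = (10 - 4536)/36 = -4526*1/36 = -2263/18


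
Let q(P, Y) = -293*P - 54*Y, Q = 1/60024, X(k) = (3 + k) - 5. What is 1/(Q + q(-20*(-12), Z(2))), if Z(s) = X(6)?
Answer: -60024/4233852863 ≈ -1.4177e-5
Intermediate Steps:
X(k) = -2 + k
Z(s) = 4 (Z(s) = -2 + 6 = 4)
Q = 1/60024 ≈ 1.6660e-5
1/(Q + q(-20*(-12), Z(2))) = 1/(1/60024 + (-(-5860)*(-12) - 54*4)) = 1/(1/60024 + (-293*240 - 216)) = 1/(1/60024 + (-70320 - 216)) = 1/(1/60024 - 70536) = 1/(-4233852863/60024) = -60024/4233852863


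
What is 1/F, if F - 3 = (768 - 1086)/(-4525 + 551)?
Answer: 1987/6120 ≈ 0.32467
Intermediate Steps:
F = 6120/1987 (F = 3 + (768 - 1086)/(-4525 + 551) = 3 - 318/(-3974) = 3 - 318*(-1/3974) = 3 + 159/1987 = 6120/1987 ≈ 3.0800)
1/F = 1/(6120/1987) = 1987/6120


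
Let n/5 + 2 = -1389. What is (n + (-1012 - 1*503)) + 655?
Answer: -7815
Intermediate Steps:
n = -6955 (n = -10 + 5*(-1389) = -10 - 6945 = -6955)
(n + (-1012 - 1*503)) + 655 = (-6955 + (-1012 - 1*503)) + 655 = (-6955 + (-1012 - 503)) + 655 = (-6955 - 1515) + 655 = -8470 + 655 = -7815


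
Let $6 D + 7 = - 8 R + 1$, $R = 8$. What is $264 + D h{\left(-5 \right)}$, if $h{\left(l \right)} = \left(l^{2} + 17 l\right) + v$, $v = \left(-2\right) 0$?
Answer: $964$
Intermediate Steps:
$v = 0$
$h{\left(l \right)} = l^{2} + 17 l$ ($h{\left(l \right)} = \left(l^{2} + 17 l\right) + 0 = l^{2} + 17 l$)
$D = - \frac{35}{3}$ ($D = - \frac{7}{6} + \frac{\left(-8\right) 8 + 1}{6} = - \frac{7}{6} + \frac{-64 + 1}{6} = - \frac{7}{6} + \frac{1}{6} \left(-63\right) = - \frac{7}{6} - \frac{21}{2} = - \frac{35}{3} \approx -11.667$)
$264 + D h{\left(-5 \right)} = 264 - \frac{35 \left(- 5 \left(17 - 5\right)\right)}{3} = 264 - \frac{35 \left(\left(-5\right) 12\right)}{3} = 264 - -700 = 264 + 700 = 964$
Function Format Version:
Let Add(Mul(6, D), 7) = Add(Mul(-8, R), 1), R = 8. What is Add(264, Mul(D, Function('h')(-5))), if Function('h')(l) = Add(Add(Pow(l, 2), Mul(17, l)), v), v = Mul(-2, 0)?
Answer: 964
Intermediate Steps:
v = 0
Function('h')(l) = Add(Pow(l, 2), Mul(17, l)) (Function('h')(l) = Add(Add(Pow(l, 2), Mul(17, l)), 0) = Add(Pow(l, 2), Mul(17, l)))
D = Rational(-35, 3) (D = Add(Rational(-7, 6), Mul(Rational(1, 6), Add(Mul(-8, 8), 1))) = Add(Rational(-7, 6), Mul(Rational(1, 6), Add(-64, 1))) = Add(Rational(-7, 6), Mul(Rational(1, 6), -63)) = Add(Rational(-7, 6), Rational(-21, 2)) = Rational(-35, 3) ≈ -11.667)
Add(264, Mul(D, Function('h')(-5))) = Add(264, Mul(Rational(-35, 3), Mul(-5, Add(17, -5)))) = Add(264, Mul(Rational(-35, 3), Mul(-5, 12))) = Add(264, Mul(Rational(-35, 3), -60)) = Add(264, 700) = 964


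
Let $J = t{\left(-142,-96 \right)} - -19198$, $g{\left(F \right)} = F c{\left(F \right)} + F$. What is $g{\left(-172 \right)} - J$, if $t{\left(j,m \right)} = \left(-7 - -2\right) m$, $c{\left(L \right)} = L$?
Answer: $9734$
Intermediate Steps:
$t{\left(j,m \right)} = - 5 m$ ($t{\left(j,m \right)} = \left(-7 + 2\right) m = - 5 m$)
$g{\left(F \right)} = F + F^{2}$ ($g{\left(F \right)} = F F + F = F^{2} + F = F + F^{2}$)
$J = 19678$ ($J = \left(-5\right) \left(-96\right) - -19198 = 480 + 19198 = 19678$)
$g{\left(-172 \right)} - J = - 172 \left(1 - 172\right) - 19678 = \left(-172\right) \left(-171\right) - 19678 = 29412 - 19678 = 9734$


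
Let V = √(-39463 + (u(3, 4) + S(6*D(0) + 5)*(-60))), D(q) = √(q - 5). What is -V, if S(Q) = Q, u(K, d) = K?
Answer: -2*√(-9940 - 90*I*√5) ≈ -2.0184 + 199.41*I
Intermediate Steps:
D(q) = √(-5 + q)
V = √(-39760 - 360*I*√5) (V = √(-39463 + (3 + (6*√(-5 + 0) + 5)*(-60))) = √(-39463 + (3 + (6*√(-5) + 5)*(-60))) = √(-39463 + (3 + (6*(I*√5) + 5)*(-60))) = √(-39463 + (3 + (6*I*√5 + 5)*(-60))) = √(-39463 + (3 + (5 + 6*I*√5)*(-60))) = √(-39463 + (3 + (-300 - 360*I*√5))) = √(-39463 + (-297 - 360*I*√5)) = √(-39760 - 360*I*√5) ≈ 2.018 - 199.41*I)
-V = -2*√(-9940 - 90*I*√5)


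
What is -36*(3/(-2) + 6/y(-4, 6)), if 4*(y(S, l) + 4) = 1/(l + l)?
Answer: 20682/191 ≈ 108.28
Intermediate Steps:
y(S, l) = -4 + 1/(8*l) (y(S, l) = -4 + 1/(4*(l + l)) = -4 + 1/(4*((2*l))) = -4 + (1/(2*l))/4 = -4 + 1/(8*l))
-36*(3/(-2) + 6/y(-4, 6)) = -36*(3/(-2) + 6/(-4 + (1/8)/6)) = -36*(3*(-1/2) + 6/(-4 + (1/8)*(1/6))) = -36*(-3/2 + 6/(-4 + 1/48)) = -36*(-3/2 + 6/(-191/48)) = -36*(-3/2 + 6*(-48/191)) = -36*(-3/2 - 288/191) = -36*(-1149/382) = 20682/191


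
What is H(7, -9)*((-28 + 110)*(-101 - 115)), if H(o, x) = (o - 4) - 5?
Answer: 35424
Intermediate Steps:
H(o, x) = -9 + o (H(o, x) = (-4 + o) - 5 = -9 + o)
H(7, -9)*((-28 + 110)*(-101 - 115)) = (-9 + 7)*((-28 + 110)*(-101 - 115)) = -164*(-216) = -2*(-17712) = 35424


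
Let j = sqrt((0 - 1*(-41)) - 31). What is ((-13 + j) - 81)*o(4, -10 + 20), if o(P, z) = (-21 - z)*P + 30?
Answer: 8836 - 94*sqrt(10) ≈ 8538.8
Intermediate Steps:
j = sqrt(10) (j = sqrt((0 + 41) - 31) = sqrt(41 - 31) = sqrt(10) ≈ 3.1623)
o(P, z) = 30 + P*(-21 - z) (o(P, z) = P*(-21 - z) + 30 = 30 + P*(-21 - z))
((-13 + j) - 81)*o(4, -10 + 20) = ((-13 + sqrt(10)) - 81)*(30 - 21*4 - 1*4*(-10 + 20)) = (-94 + sqrt(10))*(30 - 84 - 1*4*10) = (-94 + sqrt(10))*(30 - 84 - 40) = (-94 + sqrt(10))*(-94) = 8836 - 94*sqrt(10)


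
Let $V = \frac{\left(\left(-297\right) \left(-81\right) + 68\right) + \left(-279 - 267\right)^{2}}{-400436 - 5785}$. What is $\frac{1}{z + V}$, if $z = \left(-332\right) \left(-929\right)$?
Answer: $\frac{406221}{125289608347} \approx 3.2423 \cdot 10^{-6}$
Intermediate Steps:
$z = 308428$
$V = - \frac{322241}{406221}$ ($V = \frac{\left(24057 + 68\right) + \left(-546\right)^{2}}{-400436 + \left(-230516 + 224731\right)} = \frac{24125 + 298116}{-400436 - 5785} = \frac{322241}{-406221} = 322241 \left(- \frac{1}{406221}\right) = - \frac{322241}{406221} \approx -0.79327$)
$\frac{1}{z + V} = \frac{1}{308428 - \frac{322241}{406221}} = \frac{1}{\frac{125289608347}{406221}} = \frac{406221}{125289608347}$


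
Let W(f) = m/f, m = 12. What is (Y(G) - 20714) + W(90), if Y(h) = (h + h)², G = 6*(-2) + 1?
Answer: -303448/15 ≈ -20230.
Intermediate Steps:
G = -11 (G = -12 + 1 = -11)
Y(h) = 4*h² (Y(h) = (2*h)² = 4*h²)
W(f) = 12/f
(Y(G) - 20714) + W(90) = (4*(-11)² - 20714) + 12/90 = (4*121 - 20714) + 12*(1/90) = (484 - 20714) + 2/15 = -20230 + 2/15 = -303448/15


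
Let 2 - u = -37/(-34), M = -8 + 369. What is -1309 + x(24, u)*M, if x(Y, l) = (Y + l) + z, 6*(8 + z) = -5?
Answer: 229261/51 ≈ 4495.3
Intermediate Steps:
z = -53/6 (z = -8 + (⅙)*(-5) = -8 - ⅚ = -53/6 ≈ -8.8333)
M = 361
u = 31/34 (u = 2 - (-37)/(-34) = 2 - (-37)*(-1)/34 = 2 - 1*37/34 = 2 - 37/34 = 31/34 ≈ 0.91177)
x(Y, l) = -53/6 + Y + l (x(Y, l) = (Y + l) - 53/6 = -53/6 + Y + l)
-1309 + x(24, u)*M = -1309 + (-53/6 + 24 + 31/34)*361 = -1309 + (820/51)*361 = -1309 + 296020/51 = 229261/51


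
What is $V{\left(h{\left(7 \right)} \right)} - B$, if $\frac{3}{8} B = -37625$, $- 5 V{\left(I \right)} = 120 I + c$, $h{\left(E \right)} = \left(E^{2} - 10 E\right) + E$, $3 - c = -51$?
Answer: $\frac{1509878}{15} \approx 1.0066 \cdot 10^{5}$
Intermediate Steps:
$c = 54$ ($c = 3 - -51 = 3 + 51 = 54$)
$h{\left(E \right)} = E^{2} - 9 E$
$V{\left(I \right)} = - \frac{54}{5} - 24 I$ ($V{\left(I \right)} = - \frac{120 I + 54}{5} = - \frac{54 + 120 I}{5} = - \frac{54}{5} - 24 I$)
$B = - \frac{301000}{3}$ ($B = \frac{8}{3} \left(-37625\right) = - \frac{301000}{3} \approx -1.0033 \cdot 10^{5}$)
$V{\left(h{\left(7 \right)} \right)} - B = \left(- \frac{54}{5} - 24 \cdot 7 \left(-9 + 7\right)\right) - - \frac{301000}{3} = \left(- \frac{54}{5} - 24 \cdot 7 \left(-2\right)\right) + \frac{301000}{3} = \left(- \frac{54}{5} - -336\right) + \frac{301000}{3} = \left(- \frac{54}{5} + 336\right) + \frac{301000}{3} = \frac{1626}{5} + \frac{301000}{3} = \frac{1509878}{15}$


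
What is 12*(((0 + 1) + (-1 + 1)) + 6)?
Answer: 84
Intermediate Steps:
12*(((0 + 1) + (-1 + 1)) + 6) = 12*((1 + 0) + 6) = 12*(1 + 6) = 12*7 = 84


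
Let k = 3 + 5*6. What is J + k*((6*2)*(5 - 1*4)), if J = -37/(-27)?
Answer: 10729/27 ≈ 397.37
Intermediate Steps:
J = 37/27 (J = -37*(-1/27) = 37/27 ≈ 1.3704)
k = 33 (k = 3 + 30 = 33)
J + k*((6*2)*(5 - 1*4)) = 37/27 + 33*((6*2)*(5 - 1*4)) = 37/27 + 33*(12*(5 - 4)) = 37/27 + 33*(12*1) = 37/27 + 33*12 = 37/27 + 396 = 10729/27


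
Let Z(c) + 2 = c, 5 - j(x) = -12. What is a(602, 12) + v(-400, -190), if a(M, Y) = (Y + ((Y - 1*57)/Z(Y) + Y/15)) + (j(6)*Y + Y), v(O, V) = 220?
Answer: 4443/10 ≈ 444.30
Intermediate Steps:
j(x) = 17 (j(x) = 5 - 1*(-12) = 5 + 12 = 17)
Z(c) = -2 + c
a(M, Y) = 286*Y/15 + (-57 + Y)/(-2 + Y) (a(M, Y) = (Y + ((Y - 1*57)/(-2 + Y) + Y/15)) + (17*Y + Y) = (Y + ((Y - 57)/(-2 + Y) + Y*(1/15))) + 18*Y = (Y + ((-57 + Y)/(-2 + Y) + Y/15)) + 18*Y = (Y + (Y/15 + (-57 + Y)/(-2 + Y))) + 18*Y = (16*Y/15 + (-57 + Y)/(-2 + Y)) + 18*Y = 286*Y/15 + (-57 + Y)/(-2 + Y))
a(602, 12) + v(-400, -190) = (-855 - 557*12 + 286*12**2)/(15*(-2 + 12)) + 220 = (1/15)*(-855 - 6684 + 286*144)/10 + 220 = (1/15)*(1/10)*(-855 - 6684 + 41184) + 220 = (1/15)*(1/10)*33645 + 220 = 2243/10 + 220 = 4443/10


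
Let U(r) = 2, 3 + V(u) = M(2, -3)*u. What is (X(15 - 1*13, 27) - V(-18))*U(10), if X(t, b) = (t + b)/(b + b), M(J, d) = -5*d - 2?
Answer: 12827/27 ≈ 475.07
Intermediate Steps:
M(J, d) = -2 - 5*d
X(t, b) = (b + t)/(2*b) (X(t, b) = (b + t)/((2*b)) = (b + t)*(1/(2*b)) = (b + t)/(2*b))
V(u) = -3 + 13*u (V(u) = -3 + (-2 - 5*(-3))*u = -3 + (-2 + 15)*u = -3 + 13*u)
(X(15 - 1*13, 27) - V(-18))*U(10) = ((½)*(27 + (15 - 1*13))/27 - (-3 + 13*(-18)))*2 = ((½)*(1/27)*(27 + (15 - 13)) - (-3 - 234))*2 = ((½)*(1/27)*(27 + 2) - 1*(-237))*2 = ((½)*(1/27)*29 + 237)*2 = (29/54 + 237)*2 = (12827/54)*2 = 12827/27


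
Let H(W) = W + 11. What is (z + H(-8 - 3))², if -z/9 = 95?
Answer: 731025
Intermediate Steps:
z = -855 (z = -9*95 = -855)
H(W) = 11 + W
(z + H(-8 - 3))² = (-855 + (11 + (-8 - 3)))² = (-855 + (11 - 11))² = (-855 + 0)² = (-855)² = 731025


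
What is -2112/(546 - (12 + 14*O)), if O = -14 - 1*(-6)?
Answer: -1056/323 ≈ -3.2693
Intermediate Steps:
O = -8 (O = -14 + 6 = -8)
-2112/(546 - (12 + 14*O)) = -2112/(546 - (12 + 14*(-8))) = -2112/(546 - (12 - 112)) = -2112/(546 - 1*(-100)) = -2112/(546 + 100) = -2112/646 = -2112*1/646 = -1056/323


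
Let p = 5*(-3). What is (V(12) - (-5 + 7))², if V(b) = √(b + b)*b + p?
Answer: 3745 - 816*√6 ≈ 1746.2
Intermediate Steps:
p = -15
V(b) = -15 + √2*b^(3/2) (V(b) = √(b + b)*b - 15 = √(2*b)*b - 15 = (√2*√b)*b - 15 = √2*b^(3/2) - 15 = -15 + √2*b^(3/2))
(V(12) - (-5 + 7))² = ((-15 + √2*12^(3/2)) - (-5 + 7))² = ((-15 + √2*(24*√3)) - 1*2)² = ((-15 + 24*√6) - 2)² = (-17 + 24*√6)²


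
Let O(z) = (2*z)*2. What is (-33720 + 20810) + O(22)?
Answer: -12822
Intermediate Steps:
O(z) = 4*z
(-33720 + 20810) + O(22) = (-33720 + 20810) + 4*22 = -12910 + 88 = -12822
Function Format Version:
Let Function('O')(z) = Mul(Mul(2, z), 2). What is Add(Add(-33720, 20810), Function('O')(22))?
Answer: -12822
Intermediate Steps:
Function('O')(z) = Mul(4, z)
Add(Add(-33720, 20810), Function('O')(22)) = Add(Add(-33720, 20810), Mul(4, 22)) = Add(-12910, 88) = -12822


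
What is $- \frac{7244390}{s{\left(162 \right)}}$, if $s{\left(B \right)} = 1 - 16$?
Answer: $\frac{1448878}{3} \approx 4.8296 \cdot 10^{5}$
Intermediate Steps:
$s{\left(B \right)} = -15$ ($s{\left(B \right)} = 1 - 16 = -15$)
$- \frac{7244390}{s{\left(162 \right)}} = - \frac{7244390}{-15} = \left(-7244390\right) \left(- \frac{1}{15}\right) = \frac{1448878}{3}$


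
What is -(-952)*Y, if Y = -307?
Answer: -292264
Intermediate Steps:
-(-952)*Y = -(-952)*(-307) = -952*307 = -292264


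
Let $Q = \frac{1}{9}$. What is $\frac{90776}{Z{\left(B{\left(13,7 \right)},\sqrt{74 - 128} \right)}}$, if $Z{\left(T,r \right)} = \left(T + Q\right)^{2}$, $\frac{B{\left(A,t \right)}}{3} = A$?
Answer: $\frac{919107}{15488} \approx 59.343$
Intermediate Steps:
$Q = \frac{1}{9} \approx 0.11111$
$B{\left(A,t \right)} = 3 A$
$Z{\left(T,r \right)} = \left(\frac{1}{9} + T\right)^{2}$ ($Z{\left(T,r \right)} = \left(T + \frac{1}{9}\right)^{2} = \left(\frac{1}{9} + T\right)^{2}$)
$\frac{90776}{Z{\left(B{\left(13,7 \right)},\sqrt{74 - 128} \right)}} = \frac{90776}{\frac{1}{81} \left(1 + 9 \cdot 3 \cdot 13\right)^{2}} = \frac{90776}{\frac{1}{81} \left(1 + 9 \cdot 39\right)^{2}} = \frac{90776}{\frac{1}{81} \left(1 + 351\right)^{2}} = \frac{90776}{\frac{1}{81} \cdot 352^{2}} = \frac{90776}{\frac{1}{81} \cdot 123904} = \frac{90776}{\frac{123904}{81}} = 90776 \cdot \frac{81}{123904} = \frac{919107}{15488}$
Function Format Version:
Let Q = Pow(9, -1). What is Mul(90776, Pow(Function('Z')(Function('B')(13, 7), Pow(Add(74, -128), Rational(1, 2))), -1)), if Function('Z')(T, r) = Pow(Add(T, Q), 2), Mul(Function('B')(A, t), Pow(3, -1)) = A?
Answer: Rational(919107, 15488) ≈ 59.343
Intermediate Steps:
Q = Rational(1, 9) ≈ 0.11111
Function('B')(A, t) = Mul(3, A)
Function('Z')(T, r) = Pow(Add(Rational(1, 9), T), 2) (Function('Z')(T, r) = Pow(Add(T, Rational(1, 9)), 2) = Pow(Add(Rational(1, 9), T), 2))
Mul(90776, Pow(Function('Z')(Function('B')(13, 7), Pow(Add(74, -128), Rational(1, 2))), -1)) = Mul(90776, Pow(Mul(Rational(1, 81), Pow(Add(1, Mul(9, Mul(3, 13))), 2)), -1)) = Mul(90776, Pow(Mul(Rational(1, 81), Pow(Add(1, Mul(9, 39)), 2)), -1)) = Mul(90776, Pow(Mul(Rational(1, 81), Pow(Add(1, 351), 2)), -1)) = Mul(90776, Pow(Mul(Rational(1, 81), Pow(352, 2)), -1)) = Mul(90776, Pow(Mul(Rational(1, 81), 123904), -1)) = Mul(90776, Pow(Rational(123904, 81), -1)) = Mul(90776, Rational(81, 123904)) = Rational(919107, 15488)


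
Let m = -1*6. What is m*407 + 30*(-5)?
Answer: -2592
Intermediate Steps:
m = -6
m*407 + 30*(-5) = -6*407 + 30*(-5) = -2442 - 150 = -2592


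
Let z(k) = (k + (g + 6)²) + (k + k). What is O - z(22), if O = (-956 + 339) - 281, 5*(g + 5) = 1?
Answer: -24136/25 ≈ -965.44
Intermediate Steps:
g = -24/5 (g = -5 + (⅕)*1 = -5 + ⅕ = -24/5 ≈ -4.8000)
z(k) = 36/25 + 3*k (z(k) = (k + (-24/5 + 6)²) + (k + k) = (k + (6/5)²) + 2*k = (k + 36/25) + 2*k = (36/25 + k) + 2*k = 36/25 + 3*k)
O = -898 (O = -617 - 281 = -898)
O - z(22) = -898 - (36/25 + 3*22) = -898 - (36/25 + 66) = -898 - 1*1686/25 = -898 - 1686/25 = -24136/25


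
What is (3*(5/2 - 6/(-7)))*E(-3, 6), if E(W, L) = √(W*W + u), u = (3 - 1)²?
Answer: 141*√13/14 ≈ 36.313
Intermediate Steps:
u = 4 (u = 2² = 4)
E(W, L) = √(4 + W²) (E(W, L) = √(W*W + 4) = √(W² + 4) = √(4 + W²))
(3*(5/2 - 6/(-7)))*E(-3, 6) = (3*(5/2 - 6/(-7)))*√(4 + (-3)²) = (3*(5*(½) - 6*(-⅐)))*√(4 + 9) = (3*(5/2 + 6/7))*√13 = (3*(47/14))*√13 = 141*√13/14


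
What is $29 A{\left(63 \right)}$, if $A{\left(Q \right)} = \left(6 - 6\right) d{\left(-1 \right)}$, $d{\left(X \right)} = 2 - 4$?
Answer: $0$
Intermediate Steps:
$d{\left(X \right)} = -2$ ($d{\left(X \right)} = 2 - 4 = -2$)
$A{\left(Q \right)} = 0$ ($A{\left(Q \right)} = \left(6 - 6\right) \left(-2\right) = 0 \left(-2\right) = 0$)
$29 A{\left(63 \right)} = 29 \cdot 0 = 0$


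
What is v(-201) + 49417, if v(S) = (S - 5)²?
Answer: 91853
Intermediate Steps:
v(S) = (-5 + S)²
v(-201) + 49417 = (-5 - 201)² + 49417 = (-206)² + 49417 = 42436 + 49417 = 91853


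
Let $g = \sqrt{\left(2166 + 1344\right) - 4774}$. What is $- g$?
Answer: $- 4 i \sqrt{79} \approx - 35.553 i$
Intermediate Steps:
$g = 4 i \sqrt{79}$ ($g = \sqrt{3510 - 4774} = \sqrt{-1264} = 4 i \sqrt{79} \approx 35.553 i$)
$- g = - 4 i \sqrt{79}$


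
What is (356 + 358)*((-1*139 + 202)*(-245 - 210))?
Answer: -20466810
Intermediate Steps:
(356 + 358)*((-1*139 + 202)*(-245 - 210)) = 714*((-139 + 202)*(-455)) = 714*(63*(-455)) = 714*(-28665) = -20466810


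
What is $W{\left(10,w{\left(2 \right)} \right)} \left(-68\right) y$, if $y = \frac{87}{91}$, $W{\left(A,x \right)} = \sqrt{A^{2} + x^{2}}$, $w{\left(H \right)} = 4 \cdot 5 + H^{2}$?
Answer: $- \frac{11832}{7} \approx -1690.3$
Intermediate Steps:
$w{\left(H \right)} = 20 + H^{2}$
$y = \frac{87}{91}$ ($y = 87 \cdot \frac{1}{91} = \frac{87}{91} \approx 0.95604$)
$W{\left(10,w{\left(2 \right)} \right)} \left(-68\right) y = \sqrt{10^{2} + \left(20 + 2^{2}\right)^{2}} \left(-68\right) \frac{87}{91} = \sqrt{100 + \left(20 + 4\right)^{2}} \left(-68\right) \frac{87}{91} = \sqrt{100 + 24^{2}} \left(-68\right) \frac{87}{91} = \sqrt{100 + 576} \left(-68\right) \frac{87}{91} = \sqrt{676} \left(-68\right) \frac{87}{91} = 26 \left(-68\right) \frac{87}{91} = \left(-1768\right) \frac{87}{91} = - \frac{11832}{7}$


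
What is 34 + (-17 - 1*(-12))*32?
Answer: -126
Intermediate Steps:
34 + (-17 - 1*(-12))*32 = 34 + (-17 + 12)*32 = 34 - 5*32 = 34 - 160 = -126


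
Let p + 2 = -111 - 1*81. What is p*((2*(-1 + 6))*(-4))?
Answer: 7760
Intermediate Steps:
p = -194 (p = -2 + (-111 - 1*81) = -2 + (-111 - 81) = -2 - 192 = -194)
p*((2*(-1 + 6))*(-4)) = -194*2*(-1 + 6)*(-4) = -194*2*5*(-4) = -1940*(-4) = -194*(-40) = 7760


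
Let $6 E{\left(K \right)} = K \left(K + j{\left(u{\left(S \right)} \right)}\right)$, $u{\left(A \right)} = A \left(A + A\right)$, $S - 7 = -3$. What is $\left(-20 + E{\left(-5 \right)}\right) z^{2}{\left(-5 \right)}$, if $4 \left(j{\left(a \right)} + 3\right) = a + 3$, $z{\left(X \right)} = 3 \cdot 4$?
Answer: $-2970$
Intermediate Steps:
$S = 4$ ($S = 7 - 3 = 4$)
$u{\left(A \right)} = 2 A^{2}$ ($u{\left(A \right)} = A 2 A = 2 A^{2}$)
$z{\left(X \right)} = 12$
$j{\left(a \right)} = - \frac{9}{4} + \frac{a}{4}$ ($j{\left(a \right)} = -3 + \frac{a + 3}{4} = -3 + \frac{3 + a}{4} = -3 + \left(\frac{3}{4} + \frac{a}{4}\right) = - \frac{9}{4} + \frac{a}{4}$)
$E{\left(K \right)} = \frac{K \left(\frac{23}{4} + K\right)}{6}$ ($E{\left(K \right)} = \frac{K \left(K - \left(\frac{9}{4} - \frac{2 \cdot 4^{2}}{4}\right)\right)}{6} = \frac{K \left(K - \left(\frac{9}{4} - \frac{2 \cdot 16}{4}\right)\right)}{6} = \frac{K \left(K + \left(- \frac{9}{4} + \frac{1}{4} \cdot 32\right)\right)}{6} = \frac{K \left(K + \left(- \frac{9}{4} + 8\right)\right)}{6} = \frac{K \left(K + \frac{23}{4}\right)}{6} = \frac{K \left(\frac{23}{4} + K\right)}{6}$)
$\left(-20 + E{\left(-5 \right)}\right) z^{2}{\left(-5 \right)} = \left(-20 + \frac{1}{24} \left(-5\right) \left(23 + 4 \left(-5\right)\right)\right) 12^{2} = \left(-20 + \frac{1}{24} \left(-5\right) \left(23 - 20\right)\right) 144 = \left(-20 + \frac{1}{24} \left(-5\right) 3\right) 144 = \left(-20 - \frac{5}{8}\right) 144 = \left(- \frac{165}{8}\right) 144 = -2970$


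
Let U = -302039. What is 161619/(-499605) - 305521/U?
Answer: 34608192688/50300064865 ≈ 0.68804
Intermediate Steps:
161619/(-499605) - 305521/U = 161619/(-499605) - 305521/(-302039) = 161619*(-1/499605) - 305521*(-1/302039) = -53873/166535 + 305521/302039 = 34608192688/50300064865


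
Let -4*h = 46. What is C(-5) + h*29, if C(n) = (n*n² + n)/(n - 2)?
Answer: -4409/14 ≈ -314.93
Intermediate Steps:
h = -23/2 (h = -¼*46 = -23/2 ≈ -11.500)
C(n) = (n + n³)/(-2 + n) (C(n) = (n³ + n)/(-2 + n) = (n + n³)/(-2 + n))
C(-5) + h*29 = (-5 + (-5)³)/(-2 - 5) - 23/2*29 = (-5 - 125)/(-7) - 667/2 = -⅐*(-130) - 667/2 = 130/7 - 667/2 = -4409/14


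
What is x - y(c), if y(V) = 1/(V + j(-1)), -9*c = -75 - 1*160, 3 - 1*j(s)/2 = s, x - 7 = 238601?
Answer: 73252647/307 ≈ 2.3861e+5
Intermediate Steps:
x = 238608 (x = 7 + 238601 = 238608)
j(s) = 6 - 2*s
c = 235/9 (c = -(-75 - 1*160)/9 = -(-75 - 160)/9 = -⅑*(-235) = 235/9 ≈ 26.111)
y(V) = 1/(8 + V) (y(V) = 1/(V + (6 - 2*(-1))) = 1/(V + (6 + 2)) = 1/(V + 8) = 1/(8 + V))
x - y(c) = 238608 - 1/(8 + 235/9) = 238608 - 1/307/9 = 238608 - 1*9/307 = 238608 - 9/307 = 73252647/307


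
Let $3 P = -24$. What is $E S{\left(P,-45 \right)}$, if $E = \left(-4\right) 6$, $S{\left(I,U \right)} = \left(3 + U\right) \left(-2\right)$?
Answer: $-2016$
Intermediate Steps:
$P = -8$ ($P = \frac{1}{3} \left(-24\right) = -8$)
$S{\left(I,U \right)} = -6 - 2 U$
$E = -24$
$E S{\left(P,-45 \right)} = - 24 \left(-6 - -90\right) = - 24 \left(-6 + 90\right) = \left(-24\right) 84 = -2016$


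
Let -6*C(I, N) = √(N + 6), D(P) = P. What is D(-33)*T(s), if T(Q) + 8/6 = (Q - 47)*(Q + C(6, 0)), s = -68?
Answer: -258016 - 1265*√6/2 ≈ -2.5957e+5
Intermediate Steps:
C(I, N) = -√(6 + N)/6 (C(I, N) = -√(N + 6)/6 = -√(6 + N)/6)
T(Q) = -4/3 + (-47 + Q)*(Q - √6/6) (T(Q) = -4/3 + (Q - 47)*(Q - √(6 + 0)/6) = -4/3 + (-47 + Q)*(Q - √6/6))
D(-33)*T(s) = -33*(-4/3 + (-68)² - 47*(-68) + 47*√6/6 - ⅙*(-68)*√6) = -33*(-4/3 + 4624 + 3196 + 47*√6/6 + 34*√6/3) = -33*(23456/3 + 115*√6/6) = -258016 - 1265*√6/2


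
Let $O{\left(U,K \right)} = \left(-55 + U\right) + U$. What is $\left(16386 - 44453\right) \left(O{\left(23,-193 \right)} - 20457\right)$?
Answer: $574419222$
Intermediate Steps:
$O{\left(U,K \right)} = -55 + 2 U$
$\left(16386 - 44453\right) \left(O{\left(23,-193 \right)} - 20457\right) = \left(16386 - 44453\right) \left(\left(-55 + 2 \cdot 23\right) - 20457\right) = - 28067 \left(\left(-55 + 46\right) - 20457\right) = - 28067 \left(-9 - 20457\right) = \left(-28067\right) \left(-20466\right) = 574419222$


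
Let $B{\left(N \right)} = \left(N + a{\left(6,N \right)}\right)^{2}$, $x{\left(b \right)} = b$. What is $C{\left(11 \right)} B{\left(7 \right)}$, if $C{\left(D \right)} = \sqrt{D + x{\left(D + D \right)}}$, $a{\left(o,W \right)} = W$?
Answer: $196 \sqrt{33} \approx 1125.9$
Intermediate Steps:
$C{\left(D \right)} = \sqrt{3} \sqrt{D}$ ($C{\left(D \right)} = \sqrt{D + \left(D + D\right)} = \sqrt{D + 2 D} = \sqrt{3 D} = \sqrt{3} \sqrt{D}$)
$B{\left(N \right)} = 4 N^{2}$ ($B{\left(N \right)} = \left(N + N\right)^{2} = \left(2 N\right)^{2} = 4 N^{2}$)
$C{\left(11 \right)} B{\left(7 \right)} = \sqrt{3} \sqrt{11} \cdot 4 \cdot 7^{2} = \sqrt{33} \cdot 4 \cdot 49 = \sqrt{33} \cdot 196 = 196 \sqrt{33}$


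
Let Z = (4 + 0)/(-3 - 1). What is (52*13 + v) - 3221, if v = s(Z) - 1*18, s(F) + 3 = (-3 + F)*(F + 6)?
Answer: -2586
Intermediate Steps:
Z = -1 (Z = 4/(-4) = 4*(-1/4) = -1)
s(F) = -3 + (-3 + F)*(6 + F) (s(F) = -3 + (-3 + F)*(F + 6) = -3 + (-3 + F)*(6 + F))
v = -41 (v = (-21 + (-1)**2 + 3*(-1)) - 1*18 = (-21 + 1 - 3) - 18 = -23 - 18 = -41)
(52*13 + v) - 3221 = (52*13 - 41) - 3221 = (676 - 41) - 3221 = 635 - 3221 = -2586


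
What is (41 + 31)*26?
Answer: 1872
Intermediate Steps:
(41 + 31)*26 = 72*26 = 1872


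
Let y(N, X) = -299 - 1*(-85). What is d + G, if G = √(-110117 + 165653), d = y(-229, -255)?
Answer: -214 + 4*√3471 ≈ 21.661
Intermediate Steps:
y(N, X) = -214 (y(N, X) = -299 + 85 = -214)
d = -214
G = 4*√3471 (G = √55536 = 4*√3471 ≈ 235.66)
d + G = -214 + 4*√3471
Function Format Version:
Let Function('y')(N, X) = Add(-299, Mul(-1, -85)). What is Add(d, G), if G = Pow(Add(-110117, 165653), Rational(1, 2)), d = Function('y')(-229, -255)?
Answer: Add(-214, Mul(4, Pow(3471, Rational(1, 2)))) ≈ 21.661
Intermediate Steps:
Function('y')(N, X) = -214 (Function('y')(N, X) = Add(-299, 85) = -214)
d = -214
G = Mul(4, Pow(3471, Rational(1, 2))) (G = Pow(55536, Rational(1, 2)) = Mul(4, Pow(3471, Rational(1, 2))) ≈ 235.66)
Add(d, G) = Add(-214, Mul(4, Pow(3471, Rational(1, 2))))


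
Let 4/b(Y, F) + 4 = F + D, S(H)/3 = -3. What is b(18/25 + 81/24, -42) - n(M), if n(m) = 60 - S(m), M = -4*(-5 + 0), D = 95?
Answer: -3377/49 ≈ -68.918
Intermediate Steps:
M = 20 (M = -4*(-5) = 20)
S(H) = -9 (S(H) = 3*(-3) = -9)
b(Y, F) = 4/(91 + F) (b(Y, F) = 4/(-4 + (F + 95)) = 4/(-4 + (95 + F)) = 4/(91 + F))
n(m) = 69 (n(m) = 60 - 1*(-9) = 60 + 9 = 69)
b(18/25 + 81/24, -42) - n(M) = 4/(91 - 42) - 1*69 = 4/49 - 69 = -3377/49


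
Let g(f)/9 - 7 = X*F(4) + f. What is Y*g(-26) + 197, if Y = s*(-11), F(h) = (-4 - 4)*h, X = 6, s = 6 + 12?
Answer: 376199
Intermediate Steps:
s = 18
F(h) = -8*h
g(f) = -1665 + 9*f (g(f) = 63 + 9*(6*(-8*4) + f) = 63 + 9*(6*(-32) + f) = 63 + 9*(-192 + f) = 63 + (-1728 + 9*f) = -1665 + 9*f)
Y = -198 (Y = 18*(-11) = -198)
Y*g(-26) + 197 = -198*(-1665 + 9*(-26)) + 197 = -198*(-1665 - 234) + 197 = -198*(-1899) + 197 = 376002 + 197 = 376199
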